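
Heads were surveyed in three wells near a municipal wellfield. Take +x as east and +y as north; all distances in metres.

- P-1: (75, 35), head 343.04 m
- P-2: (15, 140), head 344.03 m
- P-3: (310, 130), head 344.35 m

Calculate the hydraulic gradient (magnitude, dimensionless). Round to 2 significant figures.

Taking P-1 as reference: P-2−P-1 = (-60, 105, +0.99); P-3−P-1 = (235, 95, +1.31).
Determinant of the coordinate differences = (-60)·95 − 235·105 = -30375.
∂h/∂x = [(+0.99)·95 − (+1.31)·105] / -30375 = +0.001432
∂h/∂y = [(-60)·(+1.31) − 235·(+0.99)] / -30375 = +0.01025
|∇h| = √(0.001432² + 0.01025²) = 0.01035

0.010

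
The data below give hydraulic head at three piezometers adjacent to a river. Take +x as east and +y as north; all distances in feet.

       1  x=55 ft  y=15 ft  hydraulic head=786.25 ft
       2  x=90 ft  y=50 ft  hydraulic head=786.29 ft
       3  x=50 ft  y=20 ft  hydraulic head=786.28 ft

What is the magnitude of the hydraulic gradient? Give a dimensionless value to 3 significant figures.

Three-point gradient (reference 1): Δ to 2 = (35, 35, +0.04), Δ to 3 = (-5, 5, +0.03).
∂h/∂x = -0.002429, ∂h/∂y = +0.003571 (det = 350).
|∇h| = √(-0.002429² + 0.003571²) = 0.004319

0.00432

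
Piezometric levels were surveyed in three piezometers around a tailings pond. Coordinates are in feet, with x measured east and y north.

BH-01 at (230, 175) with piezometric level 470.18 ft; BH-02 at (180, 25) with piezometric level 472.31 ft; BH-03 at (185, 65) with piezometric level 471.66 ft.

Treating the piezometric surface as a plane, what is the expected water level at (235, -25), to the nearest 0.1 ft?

Differences from BH-01: to BH-02 (Δx, Δy, Δh) = (-50, -150, +2.13); to BH-03 = (-45, -110, +1.48).
Determinant of the coordinate differences = (-50)·(-110) − (-45)·(-150) = -1250.
∂h/∂x = [(+2.13)·(-110) − (+1.48)·(-150)] / -1250 = +0.009840
∂h/∂y = [(-50)·(+1.48) − (-45)·(+2.13)] / -1250 = -0.01748
h(235, -25) = 470.18 + (+0.009840)·(5) + (-0.01748)·(-200) = 470.18 +0.049 +3.496 = 473.725 ft.

473.7 ft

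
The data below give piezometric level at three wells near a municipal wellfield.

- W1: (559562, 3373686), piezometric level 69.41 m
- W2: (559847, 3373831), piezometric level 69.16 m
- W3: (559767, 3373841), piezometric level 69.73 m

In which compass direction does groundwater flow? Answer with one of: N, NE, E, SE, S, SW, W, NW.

With h = a·x + b·y + c and W1 as origin, the differences give:
  285·a + 145·b = -0.25
  205·a + 155·b = +0.32
Eliminate b (×155 and ×145, subtract): 14450·a = -85.150 → a = ∂h/∂x = -0.005893
Back-substitute: b = ∂h/∂y = +0.009858.
Flow = −∇h = (+0.005893 east, -0.009858 north), which points southeast.

SE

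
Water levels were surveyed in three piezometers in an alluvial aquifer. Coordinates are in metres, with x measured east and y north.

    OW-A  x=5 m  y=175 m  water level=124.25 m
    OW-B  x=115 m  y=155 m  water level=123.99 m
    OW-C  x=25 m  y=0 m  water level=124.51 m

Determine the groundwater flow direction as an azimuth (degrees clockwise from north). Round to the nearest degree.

Taking OW-A as reference: OW-B−OW-A = (110, -20, -0.26); OW-C−OW-A = (20, -175, +0.26).
Determinant of the coordinate differences = 110·(-175) − 20·(-20) = -18850.
∂h/∂x = [(-0.26)·(-175) − (+0.26)·(-20)] / -18850 = -0.002690
∂h/∂y = [110·(+0.26) − 20·(-0.26)] / -18850 = -0.001793
Flow direction (−∇h) has components (+0.002690 E, +0.001793 N).
Azimuth = atan2(E, N) = atan2(+0.002690, +0.001793) = 56.3° ≈ 056°.

056°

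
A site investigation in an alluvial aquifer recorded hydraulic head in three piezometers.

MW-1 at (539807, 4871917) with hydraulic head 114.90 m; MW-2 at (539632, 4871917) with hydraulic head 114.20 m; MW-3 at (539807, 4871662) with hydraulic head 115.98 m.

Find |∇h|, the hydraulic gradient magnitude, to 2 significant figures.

0.0058

∂h/∂x = (114.20 − 114.90) / (539632 − 539807) = +0.004000
∂h/∂y = (115.98 − 114.90) / (4871662 − 4871917) = -0.004235
|∇h| = √(0.004000² + -0.004235²) = 0.005825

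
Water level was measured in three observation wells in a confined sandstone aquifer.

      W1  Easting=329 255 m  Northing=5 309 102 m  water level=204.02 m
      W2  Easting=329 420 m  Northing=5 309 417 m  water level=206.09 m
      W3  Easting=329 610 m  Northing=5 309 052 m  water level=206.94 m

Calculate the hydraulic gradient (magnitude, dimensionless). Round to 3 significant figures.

0.00878

With h = a·x + b·y + c and W1 as origin, the differences give:
  165·a + 315·b = +2.07
  355·a + (-50)·b = +2.92
Eliminate b (×(-50) and ×315, subtract): -120075·a = -1023.300 → a = ∂h/∂x = +0.008522
Back-substitute: b = ∂h/∂y = +0.002107.
|∇h| = √(0.008522² + 0.002107²) = 0.008779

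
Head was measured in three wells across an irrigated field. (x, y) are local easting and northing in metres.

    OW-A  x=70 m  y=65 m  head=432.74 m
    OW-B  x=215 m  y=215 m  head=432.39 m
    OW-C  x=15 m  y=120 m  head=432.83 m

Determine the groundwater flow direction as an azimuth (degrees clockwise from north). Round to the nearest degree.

079°

Differences from OW-A: to OW-B (Δx, Δy, Δh) = (145, 150, -0.35); to OW-C = (-55, 55, +0.09).
Solve a·Δx + b·Δy = Δh: det = 145·55 − (-55)·150 = 16225.
∂h/∂x = [(-0.35)·55 − (+0.09)·150] / 16225 = -0.002018
∂h/∂y = [145·(+0.09) − (-55)·(-0.35)] / 16225 = -0.0003821
Flow direction (−∇h) has components (+0.002018 E, +0.0003821 N).
Azimuth = atan2(E, N) = atan2(+0.002018, +0.0003821) = 79.3° ≈ 079°.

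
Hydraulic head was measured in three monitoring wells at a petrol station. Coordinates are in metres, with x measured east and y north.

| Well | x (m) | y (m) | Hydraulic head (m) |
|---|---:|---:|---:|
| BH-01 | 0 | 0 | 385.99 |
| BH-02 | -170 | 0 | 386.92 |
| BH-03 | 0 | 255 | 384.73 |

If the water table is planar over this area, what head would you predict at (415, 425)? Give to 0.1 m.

∂h/∂x = (386.92 − 385.99) / (-170 − 0) = -0.005471
∂h/∂y = (384.73 − 385.99) / (255 − 0) = -0.004941
h(415, 425) = 385.99 + (-0.005471)·(415) + (-0.004941)·(425) = 385.99 -2.270 -2.100 = 381.620 m.

381.6 m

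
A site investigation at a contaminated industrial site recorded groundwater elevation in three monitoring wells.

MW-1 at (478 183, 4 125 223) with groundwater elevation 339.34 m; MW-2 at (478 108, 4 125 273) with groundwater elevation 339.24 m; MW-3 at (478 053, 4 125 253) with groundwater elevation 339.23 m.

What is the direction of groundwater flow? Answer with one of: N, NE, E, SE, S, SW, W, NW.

NW

Differences from MW-1: to MW-2 (Δx, Δy, Δh) = (-75, 50, -0.10); to MW-3 = (-130, 30, -0.11).
Determinant of the coordinate differences = (-75)·30 − (-130)·50 = 4250.
∂h/∂x = [(-0.10)·30 − (-0.11)·50] / 4250 = +0.0005882
∂h/∂y = [(-75)·(-0.11) − (-130)·(-0.10)] / 4250 = -0.001118
Flow = −∇h = (-0.0005882 east, +0.001118 north), which points northwest.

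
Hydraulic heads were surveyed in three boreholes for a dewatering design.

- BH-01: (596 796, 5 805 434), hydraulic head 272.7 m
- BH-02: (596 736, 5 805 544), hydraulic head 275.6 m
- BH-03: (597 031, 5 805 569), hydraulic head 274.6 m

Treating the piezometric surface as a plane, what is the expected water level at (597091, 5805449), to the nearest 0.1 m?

271.5 m

Taking BH-01 as reference: BH-02−BH-01 = (-60, 110, +2.9); BH-03−BH-01 = (235, 135, +1.9).
Solve a·Δx + b·Δy = Δh: det = (-60)·135 − 235·110 = -33950.
∂h/∂x = [(+2.9)·135 − (+1.9)·110] / -33950 = -0.005376
∂h/∂y = [(-60)·(+1.9) − 235·(+2.9)] / -33950 = +0.02343
h(597091, 5805449) = 272.7 + (-0.005376)·(295) + (+0.02343)·(15) = 272.7 -1.586 +0.351 = 271.466 m.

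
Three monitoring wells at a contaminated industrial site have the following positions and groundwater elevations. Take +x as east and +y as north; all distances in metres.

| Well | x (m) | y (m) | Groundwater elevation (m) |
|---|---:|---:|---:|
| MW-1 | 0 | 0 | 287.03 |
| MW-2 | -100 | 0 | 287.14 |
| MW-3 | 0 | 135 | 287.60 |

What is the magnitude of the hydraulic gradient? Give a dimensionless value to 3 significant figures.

0.00436

∂h/∂x = (287.14 − 287.03) / (-100 − 0) = -0.001100
∂h/∂y = (287.60 − 287.03) / (135 − 0) = +0.004222
|∇h| = √(-0.001100² + 0.004222²) = 0.004363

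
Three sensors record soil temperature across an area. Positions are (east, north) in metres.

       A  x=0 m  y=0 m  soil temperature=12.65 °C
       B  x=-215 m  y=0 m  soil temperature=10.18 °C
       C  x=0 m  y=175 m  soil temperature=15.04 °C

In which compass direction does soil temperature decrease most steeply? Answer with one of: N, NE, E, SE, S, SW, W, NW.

∂T/∂x = (10.18 − 12.65) / (-215 − 0) = +0.01149
∂T/∂y = (15.04 − 12.65) / (175 − 0) = +0.01366
Steepest decrease is along −∇f = (-0.01149 E, -0.01366 N) → southwest.

SW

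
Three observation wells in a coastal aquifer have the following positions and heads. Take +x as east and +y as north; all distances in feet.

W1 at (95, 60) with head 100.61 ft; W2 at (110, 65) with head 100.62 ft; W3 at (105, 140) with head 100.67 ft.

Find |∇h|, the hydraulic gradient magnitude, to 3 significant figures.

0.000820

Differences from W1: to W2 (Δx, Δy, Δh) = (15, 5, +0.01); to W3 = (10, 80, +0.06).
Determinant of the coordinate differences = 15·80 − 10·5 = 1150.
∂h/∂x = [(+0.01)·80 − (+0.06)·5] / 1150 = +0.0004348
∂h/∂y = [15·(+0.06) − 10·(+0.01)] / 1150 = +0.0006957
|∇h| = √(0.0004348² + 0.0006957²) = 0.0008204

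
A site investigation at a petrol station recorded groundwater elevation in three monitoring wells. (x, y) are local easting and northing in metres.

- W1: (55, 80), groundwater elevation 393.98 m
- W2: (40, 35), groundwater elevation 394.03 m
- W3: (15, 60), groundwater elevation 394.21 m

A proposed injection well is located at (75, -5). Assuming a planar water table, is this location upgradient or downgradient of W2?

downgradient

Differences from W1: to W2 (Δx, Δy, Δh) = (-15, -45, +0.05); to W3 = (-40, -20, +0.23).
Solve a·Δx + b·Δy = Δh: det = (-15)·(-20) − (-40)·(-45) = -1500.
∂h/∂x = [(+0.05)·(-20) − (+0.23)·(-45)] / -1500 = -0.006233
∂h/∂y = [(-15)·(+0.23) − (-40)·(+0.05)] / -1500 = +0.0009667
Head at (75, -5) = 393.98 + (-0.006233)·(20) + (+0.0009667)·(-85) = 393.77 m.
That is lower than the 394.03 m at W2, so the point is downgradient.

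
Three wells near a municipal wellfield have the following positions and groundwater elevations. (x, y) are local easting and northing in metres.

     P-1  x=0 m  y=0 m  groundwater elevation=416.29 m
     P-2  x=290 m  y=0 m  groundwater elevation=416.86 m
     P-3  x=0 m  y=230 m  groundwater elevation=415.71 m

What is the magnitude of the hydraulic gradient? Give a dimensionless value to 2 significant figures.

0.0032

∂h/∂x = (416.86 − 416.29) / (290 − 0) = +0.001966
∂h/∂y = (415.71 − 416.29) / (230 − 0) = -0.002522
|∇h| = √(0.001966² + -0.002522²) = 0.003198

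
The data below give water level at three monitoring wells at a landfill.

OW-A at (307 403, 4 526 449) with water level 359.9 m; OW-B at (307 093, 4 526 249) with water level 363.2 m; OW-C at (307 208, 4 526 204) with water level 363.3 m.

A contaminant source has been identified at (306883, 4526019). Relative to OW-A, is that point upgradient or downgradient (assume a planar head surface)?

upgradient

With h = a·x + b·y + c and OW-A as origin, the differences give:
  (-310)·a + (-200)·b = +3.3
  (-195)·a + (-245)·b = +3.4
Eliminate b (×(-245) and ×(-200), subtract): 36950·a = -128.50 → a = ∂h/∂x = -0.003478
Back-substitute: b = ∂h/∂y = -0.01111.
Head at (306883, 4526019) = 359.9 + (-0.003478)·(-520) + (-0.01111)·(-430) = 366.49 m.
That is higher than the 359.9 m at OW-A, so the point is upgradient.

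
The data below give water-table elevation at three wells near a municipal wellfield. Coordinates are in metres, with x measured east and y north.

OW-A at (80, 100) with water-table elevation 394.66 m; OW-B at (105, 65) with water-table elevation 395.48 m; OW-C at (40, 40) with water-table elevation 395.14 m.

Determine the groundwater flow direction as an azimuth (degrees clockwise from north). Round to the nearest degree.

324°

Differences from OW-A: to OW-B (Δx, Δy, Δh) = (25, -35, +0.82); to OW-C = (-40, -60, +0.48).
Solve a·Δx + b·Δy = Δh: det = 25·(-60) − (-40)·(-35) = -2900.
∂h/∂x = [(+0.82)·(-60) − (+0.48)·(-35)] / -2900 = +0.01117
∂h/∂y = [25·(+0.48) − (-40)·(+0.82)] / -2900 = -0.01545
Flow direction (−∇h) has components (-0.01117 E, +0.01545 N).
Azimuth = atan2(E, N) = atan2(-0.01117, +0.01545) = 324.1° ≈ 324°.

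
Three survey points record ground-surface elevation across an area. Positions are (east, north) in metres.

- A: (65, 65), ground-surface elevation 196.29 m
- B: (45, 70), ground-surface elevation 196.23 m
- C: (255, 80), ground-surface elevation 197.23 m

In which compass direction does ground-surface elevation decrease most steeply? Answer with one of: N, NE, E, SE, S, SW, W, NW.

SW

Differences from A: to B (Δx, Δy, Δh) = (-20, 5, -0.06); to C = (190, 15, +0.94).
Determinant of the coordinate differences = (-20)·15 − 190·5 = -1250.
∂z/∂x = [(-0.06)·15 − (+0.94)·5] / -1250 = +0.004480
∂z/∂y = [(-20)·(+0.94) − 190·(-0.06)] / -1250 = +0.005920
Steepest decrease is along −∇f = (-0.004480 E, -0.005920 N) → southwest.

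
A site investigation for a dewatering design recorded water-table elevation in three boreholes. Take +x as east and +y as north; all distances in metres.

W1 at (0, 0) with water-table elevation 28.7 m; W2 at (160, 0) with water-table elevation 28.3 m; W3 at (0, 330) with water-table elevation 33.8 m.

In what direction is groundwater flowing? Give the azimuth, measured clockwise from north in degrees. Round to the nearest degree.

171°

∂h/∂x = (28.3 − 28.7) / (160 − 0) = -0.002500
∂h/∂y = (33.8 − 28.7) / (330 − 0) = +0.01545
Flow direction (−∇h) has components (+0.002500 E, -0.01545 N).
Azimuth = atan2(E, N) = atan2(+0.002500, -0.01545) = 170.8° ≈ 171°.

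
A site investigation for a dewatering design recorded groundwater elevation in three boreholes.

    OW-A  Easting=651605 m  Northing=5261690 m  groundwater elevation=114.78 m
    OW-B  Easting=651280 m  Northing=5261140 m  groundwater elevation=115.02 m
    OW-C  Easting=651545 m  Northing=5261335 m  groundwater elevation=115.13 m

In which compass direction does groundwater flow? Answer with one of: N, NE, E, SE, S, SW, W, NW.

NW

Taking OW-A as reference: OW-B−OW-A = (-325, -550, +0.24); OW-C−OW-A = (-60, -355, +0.35).
Determinant of the coordinate differences = (-325)·(-355) − (-60)·(-550) = 82375.
∂h/∂x = [(+0.24)·(-355) − (+0.35)·(-550)] / 82375 = +0.001303
∂h/∂y = [(-325)·(+0.35) − (-60)·(+0.24)] / 82375 = -0.001206
Flow = −∇h = (-0.001303 east, +0.001206 north), which points northwest.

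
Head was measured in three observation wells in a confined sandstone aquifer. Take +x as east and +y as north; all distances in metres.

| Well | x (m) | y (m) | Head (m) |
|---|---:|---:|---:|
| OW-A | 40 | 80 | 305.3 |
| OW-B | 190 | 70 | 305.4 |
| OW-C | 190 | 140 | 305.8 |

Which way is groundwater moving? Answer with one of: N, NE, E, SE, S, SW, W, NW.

With h = a·x + b·y + c and OW-A as origin, the differences give:
  150·a + (-10)·b = +0.1
  150·a + 60·b = +0.5
Eliminate b (×60 and ×(-10), subtract): 10500·a = 11.00 → a = ∂h/∂x = +0.001048
Back-substitute: b = ∂h/∂y = +0.005714.
Flow = −∇h = (-0.001048 east, -0.005714 north), which points south.

S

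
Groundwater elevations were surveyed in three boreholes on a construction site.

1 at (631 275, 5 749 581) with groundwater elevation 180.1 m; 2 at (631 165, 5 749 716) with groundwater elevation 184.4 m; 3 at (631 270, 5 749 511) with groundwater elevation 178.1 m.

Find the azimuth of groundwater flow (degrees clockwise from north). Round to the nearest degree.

With h = a·x + b·y + c and 1 as origin, the differences give:
  (-110)·a + 135·b = +4.3
  (-5)·a + (-70)·b = -2.0
Eliminate b (×(-70) and ×135, subtract): 8375·a = -31.00 → a = ∂h/∂x = -0.003701
Back-substitute: b = ∂h/∂y = +0.02884.
Flow direction (−∇h) has components (+0.003701 E, -0.02884 N).
Azimuth = atan2(E, N) = atan2(+0.003701, -0.02884) = 172.7° ≈ 173°.

173°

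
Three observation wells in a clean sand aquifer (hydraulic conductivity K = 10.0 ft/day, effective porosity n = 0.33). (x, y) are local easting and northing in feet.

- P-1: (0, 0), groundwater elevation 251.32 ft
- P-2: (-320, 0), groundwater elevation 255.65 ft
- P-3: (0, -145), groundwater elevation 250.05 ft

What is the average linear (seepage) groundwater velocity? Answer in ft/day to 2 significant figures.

0.49 ft/day

∂h/∂x = (255.65 − 251.32) / (-320 − 0) = -0.01353
∂h/∂y = (250.05 − 251.32) / (-145 − 0) = +0.008759
|∇h| = √(-0.01353² + 0.008759²) = 0.01612
Seepage velocity v = K·i/n = 10.0 × 0.01612 / 0.33 = 0.4885 ft/day.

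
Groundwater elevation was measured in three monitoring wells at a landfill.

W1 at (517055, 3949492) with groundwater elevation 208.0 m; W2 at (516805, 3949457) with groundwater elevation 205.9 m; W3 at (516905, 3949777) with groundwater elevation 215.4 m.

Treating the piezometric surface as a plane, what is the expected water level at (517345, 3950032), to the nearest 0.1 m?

Three-point gradient (reference W1): Δ to W2 = (-250, -35, -2.1), Δ to W3 = (-150, 285, +7.4).
∂h/∂x = +0.004438, ∂h/∂y = +0.02830 (det = -76500).
h(517345, 3950032) = 208.0 + (+0.004438)·(290) + (+0.02830)·(540) = 208.0 +1.287 +15.282 = 224.569 m.

224.6 m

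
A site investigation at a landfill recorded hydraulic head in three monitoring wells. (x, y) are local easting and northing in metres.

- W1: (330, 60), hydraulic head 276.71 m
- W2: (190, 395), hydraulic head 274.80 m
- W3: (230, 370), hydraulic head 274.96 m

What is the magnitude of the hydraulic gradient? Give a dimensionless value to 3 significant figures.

0.00549

With h = a·x + b·y + c and W1 as origin, the differences give:
  (-140)·a + 335·b = -1.91
  (-100)·a + 310·b = -1.75
Eliminate b (×310 and ×335, subtract): -9900·a = -5.850 → a = ∂h/∂x = +0.0005909
Back-substitute: b = ∂h/∂y = -0.005455.
|∇h| = √(0.0005909² + -0.005455²) = 0.005487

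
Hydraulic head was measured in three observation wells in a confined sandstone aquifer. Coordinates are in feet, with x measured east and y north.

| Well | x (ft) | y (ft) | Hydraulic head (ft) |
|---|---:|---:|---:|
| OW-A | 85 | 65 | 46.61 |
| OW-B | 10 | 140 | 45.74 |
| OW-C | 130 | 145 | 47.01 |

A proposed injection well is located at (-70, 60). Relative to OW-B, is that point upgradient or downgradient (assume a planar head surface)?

With h = a·x + b·y + c and OW-A as origin, the differences give:
  (-75)·a + 75·b = -0.87
  45·a + 80·b = +0.40
Eliminate b (×80 and ×75, subtract): -9375·a = -99.600 → a = ∂h/∂x = +0.01062
Back-substitute: b = ∂h/∂y = -0.0009760.
Head at (-70, 60) = 46.61 + (+0.01062)·(-155) + (-0.0009760)·(-5) = 44.97 ft.
That is lower than the 45.74 ft at OW-B, so the point is downgradient.

downgradient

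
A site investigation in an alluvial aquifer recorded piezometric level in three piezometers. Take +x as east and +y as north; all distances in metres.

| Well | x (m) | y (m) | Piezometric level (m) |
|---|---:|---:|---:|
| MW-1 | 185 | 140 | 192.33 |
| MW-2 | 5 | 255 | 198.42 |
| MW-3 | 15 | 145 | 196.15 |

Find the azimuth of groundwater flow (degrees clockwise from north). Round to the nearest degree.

Taking MW-1 as reference: MW-2−MW-1 = (-180, 115, +6.09); MW-3−MW-1 = (-170, 5, +3.82).
Solve a·Δx + b·Δy = Δh: det = (-180)·5 − (-170)·115 = 18650.
∂h/∂x = [(+6.09)·5 − (+3.82)·115] / 18650 = -0.02192
∂h/∂y = [(-180)·(+3.82) − (-170)·(+6.09)] / 18650 = +0.01864
Flow direction (−∇h) has components (+0.02192 E, -0.01864 N).
Azimuth = atan2(E, N) = atan2(+0.02192, -0.01864) = 130.4° ≈ 130°.

130°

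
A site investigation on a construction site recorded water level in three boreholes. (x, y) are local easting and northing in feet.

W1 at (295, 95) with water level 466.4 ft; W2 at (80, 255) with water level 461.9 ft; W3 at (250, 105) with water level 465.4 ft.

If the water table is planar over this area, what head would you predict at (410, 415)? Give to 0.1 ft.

Differences from W1: to W2 (Δx, Δy, Δh) = (-215, 160, -4.5); to W3 = (-45, 10, -1.0).
Determinant of the coordinate differences = (-215)·10 − (-45)·160 = 5050.
∂h/∂x = [(-4.5)·10 − (-1.0)·160] / 5050 = +0.02277
∂h/∂y = [(-215)·(-1.0) − (-45)·(-4.5)] / 5050 = +0.002475
h(410, 415) = 466.4 + (+0.02277)·(115) + (+0.002475)·(320) = 466.4 +2.619 +0.792 = 469.811 ft.

469.8 ft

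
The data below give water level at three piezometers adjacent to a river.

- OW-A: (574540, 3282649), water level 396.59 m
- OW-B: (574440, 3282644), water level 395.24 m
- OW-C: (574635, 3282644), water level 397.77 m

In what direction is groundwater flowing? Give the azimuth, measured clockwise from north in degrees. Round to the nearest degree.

231°

Taking OW-A as reference: OW-B−OW-A = (-100, -5, -1.35); OW-C−OW-A = (95, -5, +1.18).
Solve a·Δx + b·Δy = Δh: det = (-100)·(-5) − 95·(-5) = 975.
∂h/∂x = [(-1.35)·(-5) − (+1.18)·(-5)] / 975 = +0.01297
∂h/∂y = [(-100)·(+1.18) − 95·(-1.35)] / 975 = +0.01051
Flow direction (−∇h) has components (-0.01297 E, -0.01051 N).
Azimuth = atan2(E, N) = atan2(-0.01297, -0.01051) = 231.0° ≈ 231°.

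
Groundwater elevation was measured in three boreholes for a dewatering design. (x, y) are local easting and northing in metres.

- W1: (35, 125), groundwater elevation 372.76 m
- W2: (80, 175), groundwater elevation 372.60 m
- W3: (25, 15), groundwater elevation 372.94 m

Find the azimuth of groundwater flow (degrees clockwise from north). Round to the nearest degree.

053°

Three-point gradient (reference W1): Δ to W2 = (45, 50, -0.16), Δ to W3 = (-10, -110, +0.18).
∂h/∂x = -0.001933, ∂h/∂y = -0.001461 (det = -4450).
Flow direction (−∇h) has components (+0.001933 E, +0.001461 N).
Azimuth = atan2(E, N) = atan2(+0.001933, +0.001461) = 52.9° ≈ 053°.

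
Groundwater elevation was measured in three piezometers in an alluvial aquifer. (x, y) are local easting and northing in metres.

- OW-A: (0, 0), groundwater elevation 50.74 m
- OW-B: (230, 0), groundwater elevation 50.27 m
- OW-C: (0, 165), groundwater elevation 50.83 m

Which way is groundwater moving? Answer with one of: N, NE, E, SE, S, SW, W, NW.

∂h/∂x = (50.27 − 50.74) / (230 − 0) = -0.002043
∂h/∂y = (50.83 − 50.74) / (165 − 0) = +0.0005455
Flow = −∇h = (+0.002043 east, -0.0005455 north), which points east.

E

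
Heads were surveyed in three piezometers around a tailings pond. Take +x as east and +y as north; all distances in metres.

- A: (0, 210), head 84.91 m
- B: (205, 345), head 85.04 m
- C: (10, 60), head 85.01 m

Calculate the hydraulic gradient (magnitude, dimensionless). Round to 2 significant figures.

0.0012

With h = a·x + b·y + c and A as origin, the differences give:
  205·a + 135·b = +0.13
  10·a + (-150)·b = +0.10
Eliminate b (×(-150) and ×135, subtract): -32100·a = -33.000 → a = ∂h/∂x = +0.001028
Back-substitute: b = ∂h/∂y = -0.0005981.
|∇h| = √(0.001028² + -0.0005981²) = 0.001189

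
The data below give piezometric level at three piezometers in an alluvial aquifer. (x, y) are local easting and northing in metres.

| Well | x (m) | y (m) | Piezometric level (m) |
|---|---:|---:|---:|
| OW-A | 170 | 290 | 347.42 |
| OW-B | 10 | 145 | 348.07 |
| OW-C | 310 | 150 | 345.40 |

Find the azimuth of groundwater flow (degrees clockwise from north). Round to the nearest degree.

Differences from OW-A: to OW-B (Δx, Δy, Δh) = (-160, -145, +0.65); to OW-C = (140, -140, -2.02).
Determinant of the coordinate differences = (-160)·(-140) − 140·(-145) = 42700.
∂h/∂x = [(+0.65)·(-140) − (-2.02)·(-145)] / 42700 = -0.008991
∂h/∂y = [(-160)·(-2.02) − 140·(+0.65)] / 42700 = +0.005438
Flow direction (−∇h) has components (+0.008991 E, -0.005438 N).
Azimuth = atan2(E, N) = atan2(+0.008991, -0.005438) = 121.2° ≈ 121°.

121°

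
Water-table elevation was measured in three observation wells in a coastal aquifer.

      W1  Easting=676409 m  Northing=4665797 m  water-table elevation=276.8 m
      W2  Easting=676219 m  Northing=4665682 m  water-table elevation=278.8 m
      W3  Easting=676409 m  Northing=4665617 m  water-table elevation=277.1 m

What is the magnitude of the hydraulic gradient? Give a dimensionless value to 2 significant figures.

Differences from W1: to W2 (Δx, Δy, Δh) = (-190, -115, +2.0); to W3 = (0, -180, +0.3).
Determinant of the coordinate differences = (-190)·(-180) − 0·(-115) = 34200.
∂h/∂x = [(+2.0)·(-180) − (+0.3)·(-115)] / 34200 = -0.009518
∂h/∂y = [(-190)·(+0.3) − 0·(+2.0)] / 34200 = -0.001667
|∇h| = √(-0.009518² + -0.001667²) = 0.009663

0.0097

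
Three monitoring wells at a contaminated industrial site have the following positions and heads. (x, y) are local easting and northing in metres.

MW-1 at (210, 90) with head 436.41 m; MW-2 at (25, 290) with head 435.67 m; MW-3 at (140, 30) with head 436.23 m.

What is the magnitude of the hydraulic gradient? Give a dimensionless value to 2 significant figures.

With h = a·x + b·y + c and MW-1 as origin, the differences give:
  (-185)·a + 200·b = -0.74
  (-70)·a + (-60)·b = -0.18
Eliminate b (×(-60) and ×200, subtract): 25100·a = 80.400 → a = ∂h/∂x = +0.003203
Back-substitute: b = ∂h/∂y = -0.0007371.
|∇h| = √(0.003203² + -0.0007371²) = 0.003287

0.0033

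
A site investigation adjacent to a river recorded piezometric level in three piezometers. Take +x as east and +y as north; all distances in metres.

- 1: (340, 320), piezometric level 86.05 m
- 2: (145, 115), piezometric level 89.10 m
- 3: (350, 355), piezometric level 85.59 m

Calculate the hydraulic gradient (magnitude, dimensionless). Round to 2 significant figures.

With h = a·x + b·y + c and 1 as origin, the differences give:
  (-195)·a + (-205)·b = +3.05
  10·a + 35·b = -0.46
Eliminate b (×35 and ×(-205), subtract): -4775·a = 12.450 → a = ∂h/∂x = -0.002607
Back-substitute: b = ∂h/∂y = -0.01240.
|∇h| = √(-0.002607² + -0.01240²) = 0.01267

0.013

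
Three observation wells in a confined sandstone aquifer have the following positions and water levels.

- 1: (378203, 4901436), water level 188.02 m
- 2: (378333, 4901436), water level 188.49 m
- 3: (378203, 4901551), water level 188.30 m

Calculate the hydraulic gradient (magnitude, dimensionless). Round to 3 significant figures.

∂h/∂x = (188.49 − 188.02) / (378333 − 378203) = +0.003615
∂h/∂y = (188.30 − 188.02) / (4901551 − 4901436) = +0.002435
|∇h| = √(0.003615² + 0.002435²) = 0.004359

0.00436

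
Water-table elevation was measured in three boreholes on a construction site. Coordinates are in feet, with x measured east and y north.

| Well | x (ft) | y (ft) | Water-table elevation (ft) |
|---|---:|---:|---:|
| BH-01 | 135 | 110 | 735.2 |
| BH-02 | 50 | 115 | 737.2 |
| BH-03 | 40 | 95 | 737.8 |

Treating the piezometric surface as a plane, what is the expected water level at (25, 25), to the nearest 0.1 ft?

Three-point gradient (reference BH-01): Δ to BH-02 = (-85, 5, +2.0), Δ to BH-03 = (-95, -15, +2.6).
∂h/∂x = -0.02457, ∂h/∂y = -0.01771 (det = 1750).
h(25, 25) = 735.2 + (-0.02457)·(-110) + (-0.01771)·(-85) = 735.2 +2.703 +1.506 = 739.409 ft.

739.4 ft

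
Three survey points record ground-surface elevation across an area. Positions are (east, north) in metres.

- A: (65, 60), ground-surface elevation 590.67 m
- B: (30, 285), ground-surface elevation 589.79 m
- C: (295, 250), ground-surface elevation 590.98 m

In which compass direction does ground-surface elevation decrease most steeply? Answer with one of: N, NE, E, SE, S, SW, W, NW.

NW

Differences from A: to B (Δx, Δy, Δh) = (-35, 225, -0.88); to C = (230, 190, +0.31).
Solve a·Δx + b·Δy = Δz: det = (-35)·190 − 230·225 = -58400.
∂z/∂x = [(-0.88)·190 − (+0.31)·225] / -58400 = +0.004057
∂z/∂y = [(-35)·(+0.31) − 230·(-0.88)] / -58400 = -0.003280
Steepest decrease is along −∇f = (-0.004057 E, +0.003280 N) → northwest.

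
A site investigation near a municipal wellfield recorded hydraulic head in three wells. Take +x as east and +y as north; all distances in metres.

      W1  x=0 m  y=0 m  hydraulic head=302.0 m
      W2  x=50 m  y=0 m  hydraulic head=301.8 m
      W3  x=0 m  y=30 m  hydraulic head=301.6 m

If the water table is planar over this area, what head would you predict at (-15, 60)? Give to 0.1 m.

301.3 m

∂h/∂x = (301.8 − 302.0) / (50 − 0) = -0.004000
∂h/∂y = (301.6 − 302.0) / (30 − 0) = -0.01333
h(-15, 60) = 302.0 + (-0.004000)·(-15) + (-0.01333)·(60) = 302.0 +0.060 -0.800 = 301.260 m.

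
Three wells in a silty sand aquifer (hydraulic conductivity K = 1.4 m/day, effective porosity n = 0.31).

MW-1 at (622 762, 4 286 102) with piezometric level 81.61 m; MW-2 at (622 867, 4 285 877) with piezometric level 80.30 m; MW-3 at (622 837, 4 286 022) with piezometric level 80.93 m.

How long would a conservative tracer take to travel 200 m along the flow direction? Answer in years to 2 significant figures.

19 years

With h = a·x + b·y + c and MW-1 as origin, the differences give:
  105·a + (-225)·b = -1.31
  75·a + (-80)·b = -0.68
Eliminate b (×(-80) and ×(-225), subtract): 8475·a = -48.200 → a = ∂h/∂x = -0.005687
Back-substitute: b = ∂h/∂y = +0.003168.
|∇h| = √(-0.005687² + 0.003168²) = 0.00651
Seepage velocity v = K·i/n = 1.4 × 0.00651 / 0.31 = 0.0294 m/day.
t = 200 / 0.0294 = 6803 days = 18.6 years.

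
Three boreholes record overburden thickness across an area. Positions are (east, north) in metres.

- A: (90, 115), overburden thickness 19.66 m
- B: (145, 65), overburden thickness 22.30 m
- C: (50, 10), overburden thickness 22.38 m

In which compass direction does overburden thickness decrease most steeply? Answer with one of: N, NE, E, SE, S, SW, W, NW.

NW

Taking A as reference: B−A = (55, -50, +2.64); C−A = (-40, -105, +2.72).
Determinant of the coordinate differences = 55·(-105) − (-40)·(-50) = -7775.
∂d/∂x = [(+2.64)·(-105) − (+2.72)·(-50)] / -7775 = +0.01816
∂d/∂y = [55·(+2.72) − (-40)·(+2.64)] / -7775 = -0.03282
Steepest decrease is along −∇f = (-0.01816 E, +0.03282 N) → northwest.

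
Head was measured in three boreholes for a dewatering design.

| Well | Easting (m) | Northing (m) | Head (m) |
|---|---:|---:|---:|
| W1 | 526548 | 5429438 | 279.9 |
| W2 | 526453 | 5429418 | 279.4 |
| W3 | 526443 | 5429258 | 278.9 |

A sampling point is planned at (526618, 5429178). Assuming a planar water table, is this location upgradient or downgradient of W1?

Differences from W1: to W2 (Δx, Δy, Δh) = (-95, -20, -0.5); to W3 = (-105, -180, -1.0).
Determinant of the coordinate differences = (-95)·(-180) − (-105)·(-20) = 15000.
∂h/∂x = [(-0.5)·(-180) − (-1.0)·(-20)] / 15000 = +0.004667
∂h/∂y = [(-95)·(-1.0) − (-105)·(-0.5)] / 15000 = +0.002833
Head at (526618, 5429178) = 279.9 + (+0.004667)·(70) + (+0.002833)·(-260) = 279.49 m.
That is lower than the 279.9 m at W1, so the point is downgradient.

downgradient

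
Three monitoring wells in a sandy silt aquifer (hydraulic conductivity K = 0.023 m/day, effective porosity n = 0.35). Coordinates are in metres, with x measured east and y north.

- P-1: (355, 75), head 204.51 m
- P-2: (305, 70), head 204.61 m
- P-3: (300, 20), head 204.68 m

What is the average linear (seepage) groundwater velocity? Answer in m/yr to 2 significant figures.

0.054 m/yr

Differences from P-1: to P-2 (Δx, Δy, Δh) = (-50, -5, +0.10); to P-3 = (-55, -55, +0.17).
Determinant of the coordinate differences = (-50)·(-55) − (-55)·(-5) = 2475.
∂h/∂x = [(+0.10)·(-55) − (+0.17)·(-5)] / 2475 = -0.001879
∂h/∂y = [(-50)·(+0.17) − (-55)·(+0.10)] / 2475 = -0.001212
|∇h| = √(-0.001879² + -0.001212²) = 0.002236
Seepage velocity v = K·i/n = 0.023 × 0.002236 / 0.35 = 0.0001469 m/day = 0.05366 m/yr.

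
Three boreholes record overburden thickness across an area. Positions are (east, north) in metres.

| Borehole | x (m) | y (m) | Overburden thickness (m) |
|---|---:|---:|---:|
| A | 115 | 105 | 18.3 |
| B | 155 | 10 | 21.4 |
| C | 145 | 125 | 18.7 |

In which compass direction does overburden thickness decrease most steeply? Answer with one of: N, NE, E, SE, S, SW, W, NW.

NW

Three-point gradient (reference A): Δ to B = (40, -95, +3.1), Δ to C = (30, 20, +0.4).
∂d/∂x = +0.02740, ∂d/∂y = -0.02110 (det = 3650).
Steepest decrease is along −∇f = (-0.02740 E, +0.02110 N) → northwest.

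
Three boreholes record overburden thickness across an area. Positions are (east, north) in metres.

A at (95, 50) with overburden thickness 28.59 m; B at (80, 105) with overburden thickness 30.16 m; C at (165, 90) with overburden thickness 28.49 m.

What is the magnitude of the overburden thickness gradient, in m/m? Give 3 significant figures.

Three-point gradient (reference A): Δ to B = (-15, 55, +1.57), Δ to C = (70, 40, -0.10).
∂d/∂x = -0.01535, ∂d/∂y = +0.02436 (det = -4450).
|∇f| = √(-0.01535² + 0.02436²) = 0.02879 m/m

0.0288 m/m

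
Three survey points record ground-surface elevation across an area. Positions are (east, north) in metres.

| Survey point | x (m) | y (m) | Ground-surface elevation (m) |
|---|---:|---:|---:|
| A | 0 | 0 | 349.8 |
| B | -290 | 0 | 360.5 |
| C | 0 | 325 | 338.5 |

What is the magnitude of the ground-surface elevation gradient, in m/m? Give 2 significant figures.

∂z/∂x = (360.5 − 349.8) / (-290 − 0) = -0.03690
∂z/∂y = (338.5 − 349.8) / (325 − 0) = -0.03477
|∇f| = √(-0.03690² + -0.03477²) = 0.0507 m/m

0.051 m/m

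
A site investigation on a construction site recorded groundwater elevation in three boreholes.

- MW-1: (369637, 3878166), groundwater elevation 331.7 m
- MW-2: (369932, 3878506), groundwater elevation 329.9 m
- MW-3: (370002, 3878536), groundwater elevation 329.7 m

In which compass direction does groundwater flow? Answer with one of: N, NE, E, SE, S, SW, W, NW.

N

Differences from MW-1: to MW-2 (Δx, Δy, Δh) = (295, 340, -1.8); to MW-3 = (365, 370, -2.0).
Determinant of the coordinate differences = 295·370 − 365·340 = -14950.
∂h/∂x = [(-1.8)·370 − (-2.0)·340] / -14950 = -0.0009365
∂h/∂y = [295·(-2.0) − 365·(-1.8)] / -14950 = -0.004482
Flow = −∇h = (+0.0009365 east, +0.004482 north), which points north.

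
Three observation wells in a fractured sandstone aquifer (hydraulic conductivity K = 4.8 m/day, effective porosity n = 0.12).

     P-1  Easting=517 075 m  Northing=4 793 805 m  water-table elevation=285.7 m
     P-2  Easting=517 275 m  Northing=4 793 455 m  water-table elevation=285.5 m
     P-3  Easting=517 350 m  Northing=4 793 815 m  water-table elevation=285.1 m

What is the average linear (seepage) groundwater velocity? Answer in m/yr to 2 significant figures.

Differences from P-1: to P-2 (Δx, Δy, Δh) = (200, -350, -0.2); to P-3 = (275, 10, -0.6).
Solve a·Δx + b·Δy = Δh: det = 200·10 − 275·(-350) = 98250.
∂h/∂x = [(-0.2)·10 − (-0.6)·(-350)] / 98250 = -0.002158
∂h/∂y = [200·(-0.6) − 275·(-0.2)] / 98250 = -0.0006616
|∇h| = √(-0.002158² + -0.0006616²) = 0.002257
Seepage velocity v = K·i/n = 4.8 × 0.002257 / 0.12 = 0.09028 m/day = 32.97 m/yr.

33 m/yr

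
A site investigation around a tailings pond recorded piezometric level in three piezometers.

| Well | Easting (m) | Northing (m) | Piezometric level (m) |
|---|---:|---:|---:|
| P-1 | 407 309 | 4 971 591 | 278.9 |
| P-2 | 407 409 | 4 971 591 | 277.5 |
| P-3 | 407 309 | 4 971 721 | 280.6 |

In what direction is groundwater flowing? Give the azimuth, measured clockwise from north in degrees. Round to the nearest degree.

133°

∂h/∂x = (277.5 − 278.9) / (407409 − 407309) = -0.01400
∂h/∂y = (280.6 − 278.9) / (4971721 − 4971591) = +0.01308
Flow direction (−∇h) has components (+0.01400 E, -0.01308 N).
Azimuth = atan2(E, N) = atan2(+0.01400, -0.01308) = 133.0° ≈ 133°.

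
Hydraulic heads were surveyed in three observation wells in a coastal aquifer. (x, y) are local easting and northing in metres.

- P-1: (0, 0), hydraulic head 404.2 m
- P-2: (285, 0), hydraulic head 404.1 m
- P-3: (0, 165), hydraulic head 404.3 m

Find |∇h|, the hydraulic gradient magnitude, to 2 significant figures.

0.00070

∂h/∂x = (404.1 − 404.2) / (285 − 0) = -0.0003509
∂h/∂y = (404.3 − 404.2) / (165 − 0) = +0.0006061
|∇h| = √(-0.0003509² + 0.0006061²) = 0.0007003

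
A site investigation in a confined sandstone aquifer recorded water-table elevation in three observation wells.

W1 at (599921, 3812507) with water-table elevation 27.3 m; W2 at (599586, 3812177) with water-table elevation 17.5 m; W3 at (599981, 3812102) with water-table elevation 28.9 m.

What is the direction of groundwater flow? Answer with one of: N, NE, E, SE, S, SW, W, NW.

With h = a·x + b·y + c and W1 as origin, the differences give:
  (-335)·a + (-330)·b = -9.8
  60·a + (-405)·b = +1.6
Eliminate b (×(-405) and ×(-330), subtract): 155475·a = 4497.00 → a = ∂h/∂x = +0.02892
Back-substitute: b = ∂h/∂y = +0.0003345.
Flow = −∇h = (-0.02892 east, -0.0003345 north), which points west.

W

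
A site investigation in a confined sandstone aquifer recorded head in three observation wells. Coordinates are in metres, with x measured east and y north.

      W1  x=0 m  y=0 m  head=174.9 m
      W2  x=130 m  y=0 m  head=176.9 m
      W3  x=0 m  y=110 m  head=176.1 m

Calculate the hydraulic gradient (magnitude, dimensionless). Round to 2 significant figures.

∂h/∂x = (176.9 − 174.9) / (130 − 0) = +0.01538
∂h/∂y = (176.1 − 174.9) / (110 − 0) = +0.01091
|∇h| = √(0.01538² + 0.01091²) = 0.01886

0.019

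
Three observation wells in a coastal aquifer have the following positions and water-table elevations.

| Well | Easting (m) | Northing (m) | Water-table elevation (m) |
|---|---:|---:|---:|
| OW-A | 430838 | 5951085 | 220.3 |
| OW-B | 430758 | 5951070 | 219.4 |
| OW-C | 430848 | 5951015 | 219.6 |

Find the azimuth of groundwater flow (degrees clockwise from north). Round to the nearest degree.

219°

With h = a·x + b·y + c and OW-A as origin, the differences give:
  (-80)·a + (-15)·b = -0.9
  10·a + (-70)·b = -0.7
Eliminate b (×(-70) and ×(-15), subtract): 5750·a = 52.50 → a = ∂h/∂x = +0.009130
Back-substitute: b = ∂h/∂y = +0.01130.
Flow direction (−∇h) has components (-0.009130 E, -0.01130 N).
Azimuth = atan2(E, N) = atan2(-0.009130, -0.01130) = 218.9° ≈ 219°.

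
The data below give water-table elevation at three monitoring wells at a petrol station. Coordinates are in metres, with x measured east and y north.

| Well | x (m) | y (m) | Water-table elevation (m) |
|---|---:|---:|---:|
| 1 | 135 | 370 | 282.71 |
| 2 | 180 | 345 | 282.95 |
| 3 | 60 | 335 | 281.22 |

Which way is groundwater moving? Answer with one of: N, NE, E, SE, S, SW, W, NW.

Differences from 1: to 2 (Δx, Δy, Δh) = (45, -25, +0.24); to 3 = (-75, -35, -1.49).
Solve a·Δx + b·Δy = Δh: det = 45·(-35) − (-75)·(-25) = -3450.
∂h/∂x = [(+0.24)·(-35) − (-1.49)·(-25)] / -3450 = +0.01323
∂h/∂y = [45·(-1.49) − (-75)·(+0.24)] / -3450 = +0.01422
Flow = −∇h = (-0.01323 east, -0.01422 north), which points southwest.

SW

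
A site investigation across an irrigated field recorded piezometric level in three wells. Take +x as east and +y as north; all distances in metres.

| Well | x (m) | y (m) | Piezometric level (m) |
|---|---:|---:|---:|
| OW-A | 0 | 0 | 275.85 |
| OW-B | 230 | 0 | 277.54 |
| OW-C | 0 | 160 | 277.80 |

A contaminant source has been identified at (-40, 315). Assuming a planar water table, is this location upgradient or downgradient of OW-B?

∂h/∂x = (277.54 − 275.85) / (230 − 0) = +0.007348
∂h/∂y = (277.80 − 275.85) / (160 − 0) = +0.01219
Head at (-40, 315) = 275.85 + (+0.007348)·(-40) + (+0.01219)·(315) = 279.40 m.
That is higher than the 277.54 m at OW-B, so the point is upgradient.

upgradient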